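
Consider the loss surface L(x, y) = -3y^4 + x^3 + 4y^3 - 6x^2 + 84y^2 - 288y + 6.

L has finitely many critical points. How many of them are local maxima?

2

L separates as a function of x plus a function of y, so ∇L=0 decouples.
∂L/∂x = 3x(x - 4) = 0 at x ∈ {0, 4}; ∂L/∂y = -12(y - 3)(y - 2)(y + 4) = 0 at y ∈ {-4, 2, 3}.
The Hessian is diagonal: diag(L_xx, L_yy). Second derivatives: L_xx(0)=-12, L_xx(4)=12; L_yy(-4)=-504, L_yy(2)=72, L_yy(3)=-84.
Local maxima occur where both diagonal entries negative: (0, -4), (0, 3). Count: 2.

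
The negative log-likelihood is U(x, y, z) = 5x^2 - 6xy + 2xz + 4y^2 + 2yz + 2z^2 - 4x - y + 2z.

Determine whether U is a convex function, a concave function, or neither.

convex

U is quadratic, so its Hessian is the constant matrix H = [[10, -6, 2], [-6, 8, 2], [2, 2, 4]].
Leading principal minors: 10, 44, 56.
All positive ⇒ H ≻ 0 ⇒ convex.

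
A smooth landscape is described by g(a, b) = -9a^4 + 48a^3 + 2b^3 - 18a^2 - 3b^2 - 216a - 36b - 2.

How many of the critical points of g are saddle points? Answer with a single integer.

g separates as a function of a plus a function of b, so ∇g=0 decouples.
∂g/∂a = -36(a - 3)(a - 2)(a + 1) = 0 at a ∈ {-1, 2, 3}; ∂g/∂b = 6(b - 3)(b + 2) = 0 at b ∈ {-2, 3}.
The Hessian is diagonal: diag(g_aa, g_bb). Second derivatives: g_aa(-1)=-432, g_aa(2)=108, g_aa(3)=-144; g_bb(-2)=-30, g_bb(3)=30.
Saddle points occur where the two diagonal entries have opposite signs: (-1, 3), (2, -2), (3, 3). Count: 3.

3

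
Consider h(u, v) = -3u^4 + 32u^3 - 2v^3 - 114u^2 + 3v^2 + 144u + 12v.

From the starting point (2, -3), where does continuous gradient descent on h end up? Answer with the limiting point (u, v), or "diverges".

(3, -1)

h is separable, so gradient descent decouples: u follows -∂h/∂u, v follows -∂h/∂v.
∂h/∂u = -12(u - 4)(u - 3)(u - 1); at u=2 this is -24, so u increases.
∂h/∂v = -6(v - 2)(v + 1); at v=-3 this is -60, so v increases.
u converges to its nearest critical value 3 (a local min of the u-part); v converges to -1. The iterate converges to (3, -1).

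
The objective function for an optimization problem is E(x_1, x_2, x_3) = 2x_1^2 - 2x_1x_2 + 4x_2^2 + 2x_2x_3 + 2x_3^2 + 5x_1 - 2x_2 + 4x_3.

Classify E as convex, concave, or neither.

convex

E is quadratic, so its Hessian is the constant matrix H = [[4, -2, 0], [-2, 8, 2], [0, 2, 4]].
Leading principal minors: 4, 28, 96.
All positive ⇒ H ≻ 0 ⇒ convex.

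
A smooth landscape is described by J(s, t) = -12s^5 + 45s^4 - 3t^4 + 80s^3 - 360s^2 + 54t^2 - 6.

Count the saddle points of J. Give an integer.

J separates as a function of s plus a function of t, so ∇J=0 decouples.
∂J/∂s = -60s(s - 3)(s - 2)(s + 2) = 0 at s ∈ {-2, 0, 2, 3}; ∂J/∂t = -12t(t - 3)(t + 3) = 0 at t ∈ {-3, 0, 3}.
The Hessian is diagonal: diag(J_ss, J_tt). Second derivatives: J_ss(-2)=2400, J_ss(0)=-720, J_ss(2)=480, J_ss(3)=-900; J_tt(-3)=-216, J_tt(0)=108, J_tt(3)=-216.
Saddle points occur where the two diagonal entries have opposite signs: (-2, -3), (-2, 3), (0, 0), (2, -3), (2, 3), (3, 0). Count: 6.

6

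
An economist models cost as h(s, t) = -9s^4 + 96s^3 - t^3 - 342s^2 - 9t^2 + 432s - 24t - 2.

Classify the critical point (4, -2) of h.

local maximum

The mixed partial ∂²h/∂s∂t is 0, so the Hessian at any point is diag(h_ss, h_tt) = diag(36(-3s^2 + 16s - 19), -6(t + 3)).
At (4, -2): H = diag(-108, -6).
Both eigenvalues are negative, so H is negative definite: a local maximum.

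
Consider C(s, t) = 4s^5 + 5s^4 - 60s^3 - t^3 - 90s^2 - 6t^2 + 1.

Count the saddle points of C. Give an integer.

C separates as a function of s plus a function of t, so ∇C=0 decouples.
∂C/∂s = 20s(s - 3)(s + 1)(s + 3) = 0 at s ∈ {-3, -1, 0, 3}; ∂C/∂t = -3t(t + 4) = 0 at t ∈ {-4, 0}.
The Hessian is diagonal: diag(C_ss, C_tt). Second derivatives: C_ss(-3)=-720, C_ss(-1)=160, C_ss(0)=-180, C_ss(3)=1440; C_tt(-4)=12, C_tt(0)=-12.
Saddle points occur where the two diagonal entries have opposite signs: (-3, -4), (-1, 0), (0, -4), (3, 0). Count: 4.

4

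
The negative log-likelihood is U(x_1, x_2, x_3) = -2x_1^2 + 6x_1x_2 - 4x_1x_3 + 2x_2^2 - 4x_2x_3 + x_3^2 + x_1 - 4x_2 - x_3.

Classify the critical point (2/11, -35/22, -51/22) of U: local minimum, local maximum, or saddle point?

The Hessian is constant: H = [[-4, 6, -4], [6, 4, -4], [-4, -4, 2]].
Leading principal minors: Δ₁ = -4, Δ₂ = -52, Δ₃ = 88.
The minors fit neither the all-positive nor the alternating-sign pattern, so H is indefinite: a saddle point.

saddle point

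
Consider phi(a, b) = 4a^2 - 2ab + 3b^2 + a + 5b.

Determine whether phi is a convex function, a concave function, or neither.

convex

phi is quadratic, so its Hessian is the constant matrix H = [[8, -2], [-2, 6]].
det(H) = 44, tr(H) = 14.
det(H) > 0 and tr(H) > 0, so H is positive definite everywhere: convex.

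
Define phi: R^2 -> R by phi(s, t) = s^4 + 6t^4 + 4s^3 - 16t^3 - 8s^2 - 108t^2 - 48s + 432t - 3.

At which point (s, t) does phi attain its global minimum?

(2, -3)

phi(s,t) separates as P(s) + Q(t) − 3, so its minimum is min P + min Q − 3.
P'(s) = 4(s - 2)(s + 2)(s + 3) vanishes at s ∈ {-3, -2, 2}; Q'(t) = 24(t - 3)(t - 2)(t + 3) vanishes at t ∈ {-3, 2, 3}.
Local minima of P (where P''>0): P(-3)=45, P(2)=-80. Local minima of Q: Q(-3)=-1350, Q(3)=378.
So the global minimum of phi is P(2) + Q(-3) − 3 = -80 − 1350 − 3 = -1433, attained at (2, -3).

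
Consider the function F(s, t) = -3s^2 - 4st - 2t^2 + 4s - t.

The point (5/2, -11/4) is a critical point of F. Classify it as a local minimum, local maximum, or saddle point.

The Hessian of F is constant: H = [[-6, -4], [-4, -4]].
det(H) = (-6)·(-4) − (-4)² = 8.
det(H) > 0 and tr(H) = -10 < 0, so H is negative definite and the point is a local maximum.

local maximum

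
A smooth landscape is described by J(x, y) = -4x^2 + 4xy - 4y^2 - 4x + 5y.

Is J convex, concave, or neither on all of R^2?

concave

J is quadratic, so its Hessian is the constant matrix H = [[-8, 4], [4, -8]].
det(H) = 48, tr(H) = -16.
det(H) > 0 and tr(H) < 0, so H is negative definite everywhere: concave.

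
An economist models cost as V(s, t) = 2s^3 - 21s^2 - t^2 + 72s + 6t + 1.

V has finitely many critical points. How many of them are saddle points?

V separates as a function of s plus a function of t, so ∇V=0 decouples.
∂V/∂s = 6(s - 4)(s - 3) = 0 at s ∈ {3, 4}; ∂V/∂t = -2(t - 3) = 0 at t ∈ {3}.
The Hessian is diagonal: diag(V_ss, V_tt). Second derivatives: V_ss(3)=-6, V_ss(4)=6; V_tt(3)=-2.
Saddle points occur where the two diagonal entries have opposite signs: (4, 3). Count: 1.

1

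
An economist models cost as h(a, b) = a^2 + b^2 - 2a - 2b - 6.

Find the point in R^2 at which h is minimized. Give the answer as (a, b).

(1, 1)

h(a,b) separates as P(a) + Q(b) − 6, so its minimum is min P + min Q − 6.
P'(a) = 2a - 2 vanishes at a ∈ {1}; Q'(b) = 2b - 2 vanishes at b ∈ {1}.
Local minima of P (where P''>0): P(1)=-1. Local minima of Q: Q(1)=-1.
So the global minimum of h is P(1) + Q(1) − 6 = -1 − 1 − 6 = -8, attained at (1, 1).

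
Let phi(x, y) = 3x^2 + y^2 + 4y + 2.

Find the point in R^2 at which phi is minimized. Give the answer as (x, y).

(0, -2)

phi(x,y) separates as P(x) + Q(y) + 2, so its minimum is min P + min Q + 2.
P'(x) = 6x vanishes at x ∈ {0}; Q'(y) = 2y + 4 vanishes at y ∈ {-2}.
Local minima of P (where P''>0): P(0)=0. Local minima of Q: Q(-2)=-4.
So the global minimum of phi is P(0) + Q(-2) + 2 = 0 − 4 + 2 = -2, attained at (0, -2).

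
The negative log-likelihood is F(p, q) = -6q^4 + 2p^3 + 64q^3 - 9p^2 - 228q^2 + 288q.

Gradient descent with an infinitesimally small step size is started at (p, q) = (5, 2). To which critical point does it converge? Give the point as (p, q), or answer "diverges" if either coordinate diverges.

F is separable, so gradient descent decouples: p follows -∂F/∂p, q follows -∂F/∂q.
∂F/∂p = 6p(p - 3); at p=5 this is 60, so p decreases.
∂F/∂q = -24(q - 4)(q - 3)(q - 1); at q=2 this is -48, so q increases.
p converges to its nearest critical value 3 (a local min of the p-part); q converges to 3. The iterate converges to (3, 3).

(3, 3)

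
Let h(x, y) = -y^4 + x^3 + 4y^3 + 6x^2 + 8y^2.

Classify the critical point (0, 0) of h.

The mixed partial ∂²h/∂x∂y is 0, so the Hessian at any point is diag(h_xx, h_yy) = diag(6(x + 2), 4(-3y^2 + 6y + 4)).
At (0, 0): H = diag(12, 16).
Both eigenvalues are positive, so H is positive definite: a local minimum.

local minimum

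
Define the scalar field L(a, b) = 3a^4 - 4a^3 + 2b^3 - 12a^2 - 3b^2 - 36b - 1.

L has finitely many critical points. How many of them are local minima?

2

L separates as a function of a plus a function of b, so ∇L=0 decouples.
∂L/∂a = 12a(a - 2)(a + 1) = 0 at a ∈ {-1, 0, 2}; ∂L/∂b = 6(b - 3)(b + 2) = 0 at b ∈ {-2, 3}.
The Hessian is diagonal: diag(L_aa, L_bb). Second derivatives: L_aa(-1)=36, L_aa(0)=-24, L_aa(2)=72; L_bb(-2)=-30, L_bb(3)=30.
Local minima occur where both diagonal entries positive: (-1, 3), (2, 3). Count: 2.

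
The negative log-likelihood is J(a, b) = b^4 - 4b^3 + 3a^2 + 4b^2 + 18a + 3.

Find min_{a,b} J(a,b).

-24

J(a,b) separates as P(a) + Q(b) + 3, so its minimum is min P + min Q + 3.
P'(a) = 6a + 18 vanishes at a ∈ {-3}; Q'(b) = 4b(b - 2)(b - 1) vanishes at b ∈ {0, 1, 2}.
Local minima of P (where P''>0): P(-3)=-27. Local minima of Q: Q(0)=0, Q(2)=0.
So the global minimum of J is P(-3) + Q(0) + 3 = -27 + 0 + 3 = -24, attained at (-3, 0).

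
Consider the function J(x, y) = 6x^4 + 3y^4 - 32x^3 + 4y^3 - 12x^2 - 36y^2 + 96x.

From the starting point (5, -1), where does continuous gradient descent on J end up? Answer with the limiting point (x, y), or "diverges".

J is separable, so gradient descent decouples: x follows -∂J/∂x, y follows -∂J/∂y.
∂J/∂x = 24(x - 4)(x - 1)(x + 1); at x=5 this is 576, so x decreases.
∂J/∂y = 12y(y - 2)(y + 3); at y=-1 this is 72, so y decreases.
x converges to its nearest critical value 4 (a local min of the x-part); y converges to -3. The iterate converges to (4, -3).

(4, -3)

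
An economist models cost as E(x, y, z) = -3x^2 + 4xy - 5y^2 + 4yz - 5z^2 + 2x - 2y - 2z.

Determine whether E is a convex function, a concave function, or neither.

E is quadratic, so its Hessian is the constant matrix H = [[-6, 4, 0], [4, -10, 4], [0, 4, -10]].
Leading principal minors: -6, 44, -344.
Signs alternate −, +, − ⇒ H ≺ 0 ⇒ concave.

concave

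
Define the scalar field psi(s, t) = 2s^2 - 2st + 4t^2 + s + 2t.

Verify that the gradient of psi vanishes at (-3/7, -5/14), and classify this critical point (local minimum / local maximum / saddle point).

∇psi = (4s - 2t + 1, -2s + 8t + 2); substituting (-3/7, -5/14) gives ∇psi = (0, 0), so (-3/7, -5/14) is indeed a critical point.
The Hessian of psi is constant: H = [[4, -2], [-2, 8]].
det(H) = 4·8 − (-2)² = 28.
det(H) > 0 and tr(H) = 12 > 0, so H is positive definite and the point is a local minimum.

local minimum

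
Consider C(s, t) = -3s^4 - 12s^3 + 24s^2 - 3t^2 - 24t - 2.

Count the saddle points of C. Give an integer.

C separates as a function of s plus a function of t, so ∇C=0 decouples.
∂C/∂s = -12s(s - 1)(s + 4) = 0 at s ∈ {-4, 0, 1}; ∂C/∂t = -6(t + 4) = 0 at t ∈ {-4}.
The Hessian is diagonal: diag(C_ss, C_tt). Second derivatives: C_ss(-4)=-240, C_ss(0)=48, C_ss(1)=-60; C_tt(-4)=-6.
Saddle points occur where the two diagonal entries have opposite signs: (0, -4). Count: 1.

1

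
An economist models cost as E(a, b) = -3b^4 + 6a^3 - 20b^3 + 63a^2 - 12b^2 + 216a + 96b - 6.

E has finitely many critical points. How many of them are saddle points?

E separates as a function of a plus a function of b, so ∇E=0 decouples.
∂E/∂a = 18(a + 3)(a + 4) = 0 at a ∈ {-4, -3}; ∂E/∂b = -12(b - 1)(b + 2)(b + 4) = 0 at b ∈ {-4, -2, 1}.
The Hessian is diagonal: diag(E_aa, E_bb). Second derivatives: E_aa(-4)=-18, E_aa(-3)=18; E_bb(-4)=-120, E_bb(-2)=72, E_bb(1)=-180.
Saddle points occur where the two diagonal entries have opposite signs: (-4, -2), (-3, -4), (-3, 1). Count: 3.

3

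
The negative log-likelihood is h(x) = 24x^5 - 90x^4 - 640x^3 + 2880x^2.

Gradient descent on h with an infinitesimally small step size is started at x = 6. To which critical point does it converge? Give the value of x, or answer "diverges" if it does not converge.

h'(x) = 120x(x - 4)(x - 3)(x + 4), so h'(6) = 43200.
Gradient descent moves in the -h' direction, i.e. x is decreasing.
The nearest critical point in that direction is x = 4, where h'' = 3840 > 0 (a local minimum). The iterate converges there.

4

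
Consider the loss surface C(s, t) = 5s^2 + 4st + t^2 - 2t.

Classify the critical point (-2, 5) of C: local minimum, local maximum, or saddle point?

local minimum

The Hessian of C is constant: H = [[10, 4], [4, 2]].
det(H) = 10·2 − 4² = 4.
det(H) > 0 and tr(H) = 12 > 0, so H is positive definite and the point is a local minimum.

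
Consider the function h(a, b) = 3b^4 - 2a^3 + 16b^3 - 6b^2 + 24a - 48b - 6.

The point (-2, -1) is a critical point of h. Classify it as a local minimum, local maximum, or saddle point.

The mixed partial ∂²h/∂a∂b is 0, so the Hessian at any point is diag(h_aa, h_bb) = diag(-12a, 12(3b^2 + 8b - 1)).
At (-2, -1): H = diag(24, -72).
The eigenvalues have opposite signs, so H is indefinite: a saddle point.

saddle point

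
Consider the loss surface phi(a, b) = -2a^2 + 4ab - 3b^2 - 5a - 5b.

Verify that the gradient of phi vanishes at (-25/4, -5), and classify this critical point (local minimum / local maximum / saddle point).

∇phi = (-4a + 4b - 5, 4a - 6b - 5); substituting (-25/4, -5) gives ∇phi = (0, 0), so (-25/4, -5) is indeed a critical point.
The Hessian of phi is constant: H = [[-4, 4], [4, -6]].
det(H) = (-4)·(-6) − 4² = 8.
det(H) > 0 and tr(H) = -10 < 0, so H is negative definite and the point is a local maximum.

local maximum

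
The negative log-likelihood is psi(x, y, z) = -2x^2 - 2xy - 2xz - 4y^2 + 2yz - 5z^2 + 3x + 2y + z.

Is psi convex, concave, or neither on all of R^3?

psi is quadratic, so its Hessian is the constant matrix H = [[-4, -2, -2], [-2, -8, 2], [-2, 2, -10]].
Leading principal minors: -4, 28, -216.
Signs alternate −, +, − ⇒ H ≺ 0 ⇒ concave.

concave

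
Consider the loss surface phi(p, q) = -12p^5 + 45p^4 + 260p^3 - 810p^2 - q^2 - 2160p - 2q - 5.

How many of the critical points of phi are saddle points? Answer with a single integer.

2

phi separates as a function of p plus a function of q, so ∇phi=0 decouples.
∂phi/∂p = -60(p - 4)(p - 3)(p + 1)(p + 3) = 0 at p ∈ {-3, -1, 3, 4}; ∂phi/∂q = -2(q + 1) = 0 at q ∈ {-1}.
The Hessian is diagonal: diag(phi_pp, phi_qq). Second derivatives: phi_pp(-3)=5040, phi_pp(-1)=-2400, phi_pp(3)=1440, phi_pp(4)=-2100; phi_qq(-1)=-2.
Saddle points occur where the two diagonal entries have opposite signs: (-3, -1), (3, -1). Count: 2.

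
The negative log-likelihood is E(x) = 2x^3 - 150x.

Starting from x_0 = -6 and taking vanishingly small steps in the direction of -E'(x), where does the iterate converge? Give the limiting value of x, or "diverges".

diverges

E'(x) = 6(x - 5)(x + 5), so E'(-6) = 66.
Gradient descent moves in the -E' direction, i.e. x is decreasing.
There is no critical point below x=-6, and E' keeps the same sign, so the iterate runs off to −∞.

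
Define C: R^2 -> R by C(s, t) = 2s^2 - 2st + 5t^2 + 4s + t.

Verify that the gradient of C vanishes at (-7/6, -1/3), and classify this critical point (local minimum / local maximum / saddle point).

∇C = (4s - 2t + 4, -2s + 10t + 1); substituting (-7/6, -1/3) gives ∇C = (0, 0), so (-7/6, -1/3) is indeed a critical point.
The Hessian of C is constant: H = [[4, -2], [-2, 10]].
det(H) = 4·10 − (-2)² = 36.
det(H) > 0 and tr(H) = 14 > 0, so H is positive definite and the point is a local minimum.

local minimum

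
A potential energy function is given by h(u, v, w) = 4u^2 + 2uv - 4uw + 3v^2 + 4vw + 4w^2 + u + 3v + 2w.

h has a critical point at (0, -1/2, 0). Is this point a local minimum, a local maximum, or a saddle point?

The Hessian is constant: H = [[8, 2, -4], [2, 6, 4], [-4, 4, 8]].
Leading principal minors: Δ₁ = 8, Δ₂ = 44, Δ₃ = 64.
All leading minors are positive, so H is positive definite: a local minimum.

local minimum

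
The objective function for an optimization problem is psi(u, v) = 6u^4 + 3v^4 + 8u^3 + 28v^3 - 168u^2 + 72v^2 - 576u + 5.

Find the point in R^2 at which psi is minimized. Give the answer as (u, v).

psi(u,v) separates as P(u) + Q(v) + 5, so its minimum is min P + min Q + 5.
P'(u) = 24(u - 4)(u + 2)(u + 3) vanishes at u ∈ {-3, -2, 4}; Q'(v) = 12v(v + 3)(v + 4) vanishes at v ∈ {-4, -3, 0}.
Local minima of P (where P''>0): P(-3)=486, P(4)=-2944. Local minima of Q: Q(-4)=128, Q(0)=0.
So the global minimum of psi is P(4) + Q(0) + 5 = -2944 + 0 + 5 = -2939, attained at (4, 0).

(4, 0)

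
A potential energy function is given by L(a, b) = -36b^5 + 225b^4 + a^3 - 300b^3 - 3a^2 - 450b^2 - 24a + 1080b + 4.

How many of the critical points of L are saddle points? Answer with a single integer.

L separates as a function of a plus a function of b, so ∇L=0 decouples.
∂L/∂a = 3(a - 4)(a + 2) = 0 at a ∈ {-2, 4}; ∂L/∂b = -180(b - 3)(b - 2)(b - 1)(b + 1) = 0 at b ∈ {-1, 1, 2, 3}.
The Hessian is diagonal: diag(L_aa, L_bb). Second derivatives: L_aa(-2)=-18, L_aa(4)=18; L_bb(-1)=4320, L_bb(1)=-720, L_bb(2)=540, L_bb(3)=-1440.
Saddle points occur where the two diagonal entries have opposite signs: (-2, -1), (-2, 2), (4, 1), (4, 3). Count: 4.

4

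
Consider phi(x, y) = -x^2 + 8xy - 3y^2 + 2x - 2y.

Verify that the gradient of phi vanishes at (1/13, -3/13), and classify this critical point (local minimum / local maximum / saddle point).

∇phi = (-2x + 8y + 2, 8x - 6y - 2); substituting (1/13, -3/13) gives ∇phi = (0, 0), so (1/13, -3/13) is indeed a critical point.
The Hessian of phi is constant: H = [[-2, 8], [8, -6]].
det(H) = (-2)·(-6) − 8² = -52.
Since det(H) < 0, H is indefinite and the critical point is a saddle point.

saddle point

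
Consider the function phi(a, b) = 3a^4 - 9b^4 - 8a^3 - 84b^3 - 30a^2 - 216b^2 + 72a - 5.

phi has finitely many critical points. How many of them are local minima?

2

phi separates as a function of a plus a function of b, so ∇phi=0 decouples.
∂phi/∂a = 12(a - 3)(a - 1)(a + 2) = 0 at a ∈ {-2, 1, 3}; ∂phi/∂b = -36b(b + 3)(b + 4) = 0 at b ∈ {-4, -3, 0}.
The Hessian is diagonal: diag(phi_aa, phi_bb). Second derivatives: phi_aa(-2)=180, phi_aa(1)=-72, phi_aa(3)=120; phi_bb(-4)=-144, phi_bb(-3)=108, phi_bb(0)=-432.
Local minima occur where both diagonal entries positive: (-2, -3), (3, -3). Count: 2.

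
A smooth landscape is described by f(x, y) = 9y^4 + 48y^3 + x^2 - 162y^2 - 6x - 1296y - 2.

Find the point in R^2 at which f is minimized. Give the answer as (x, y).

(3, 3)

f(x,y) separates as P(x) + Q(y) − 2, so its minimum is min P + min Q − 2.
P'(x) = 2x - 6 vanishes at x ∈ {3}; Q'(y) = 36(y - 3)(y + 3)(y + 4) vanishes at y ∈ {-4, -3, 3}.
Local minima of P (where P''>0): P(3)=-9. Local minima of Q: Q(-4)=1824, Q(3)=-3321.
So the global minimum of f is P(3) + Q(3) − 2 = -9 − 3321 − 2 = -3332, attained at (3, 3).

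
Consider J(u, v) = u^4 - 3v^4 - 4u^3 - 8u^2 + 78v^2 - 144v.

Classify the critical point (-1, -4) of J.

saddle point

The mixed partial ∂²J/∂u∂v is 0, so the Hessian at any point is diag(J_uu, J_vv) = diag(4(3u^2 - 6u - 4), 12(-3v^2 + 13)).
At (-1, -4): H = diag(20, -420).
The eigenvalues have opposite signs, so H is indefinite: a saddle point.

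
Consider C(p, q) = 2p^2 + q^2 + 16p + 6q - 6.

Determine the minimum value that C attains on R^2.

-47

C(p,q) separates as A(p) + B(q) − 6, so its minimum is min A + min B − 6.
A'(p) = 4p + 16 vanishes at p ∈ {-4}; B'(q) = 2q + 6 vanishes at q ∈ {-3}.
Local minima of A (where A''>0): A(-4)=-32. Local minima of B: B(-3)=-9.
So the global minimum of C is A(-4) + B(-3) − 6 = -32 − 9 − 6 = -47, attained at (-4, -3).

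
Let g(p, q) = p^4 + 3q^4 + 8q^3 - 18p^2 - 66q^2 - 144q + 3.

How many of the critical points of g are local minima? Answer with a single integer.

g separates as a function of p plus a function of q, so ∇g=0 decouples.
∂g/∂p = 4p(p - 3)(p + 3) = 0 at p ∈ {-3, 0, 3}; ∂g/∂q = 12(q - 3)(q + 1)(q + 4) = 0 at q ∈ {-4, -1, 3}.
The Hessian is diagonal: diag(g_pp, g_qq). Second derivatives: g_pp(-3)=72, g_pp(0)=-36, g_pp(3)=72; g_qq(-4)=252, g_qq(-1)=-144, g_qq(3)=336.
Local minima occur where both diagonal entries positive: (-3, -4), (-3, 3), (3, -4), (3, 3). Count: 4.

4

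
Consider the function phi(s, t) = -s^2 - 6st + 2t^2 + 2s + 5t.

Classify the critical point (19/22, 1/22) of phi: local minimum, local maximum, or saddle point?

The Hessian of phi is constant: H = [[-2, -6], [-6, 4]].
det(H) = (-2)·4 − (-6)² = -44.
Since det(H) < 0, H is indefinite and the critical point is a saddle point.

saddle point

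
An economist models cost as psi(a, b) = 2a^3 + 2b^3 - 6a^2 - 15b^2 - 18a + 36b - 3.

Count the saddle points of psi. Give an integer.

2

psi separates as a function of a plus a function of b, so ∇psi=0 decouples.
∂psi/∂a = 6(a - 3)(a + 1) = 0 at a ∈ {-1, 3}; ∂psi/∂b = 6(b - 3)(b - 2) = 0 at b ∈ {2, 3}.
The Hessian is diagonal: diag(psi_aa, psi_bb). Second derivatives: psi_aa(-1)=-24, psi_aa(3)=24; psi_bb(2)=-6, psi_bb(3)=6.
Saddle points occur where the two diagonal entries have opposite signs: (-1, 3), (3, 2). Count: 2.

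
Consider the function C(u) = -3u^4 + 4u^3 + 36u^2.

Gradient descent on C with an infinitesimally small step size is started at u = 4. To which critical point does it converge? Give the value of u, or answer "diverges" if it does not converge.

C'(u) = -12u(u - 3)(u + 2), so C'(4) = -288.
Gradient descent moves in the -C' direction, i.e. u is increasing.
There is no critical point above u=4, and C' keeps the same sign, so the iterate runs off to +∞.

diverges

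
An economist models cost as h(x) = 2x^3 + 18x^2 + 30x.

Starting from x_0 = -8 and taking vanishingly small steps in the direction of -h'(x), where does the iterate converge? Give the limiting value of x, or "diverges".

diverges

h'(x) = 6(x + 1)(x + 5), so h'(-8) = 126.
Gradient descent moves in the -h' direction, i.e. x is decreasing.
There is no critical point below x=-8, and h' keeps the same sign, so the iterate runs off to −∞.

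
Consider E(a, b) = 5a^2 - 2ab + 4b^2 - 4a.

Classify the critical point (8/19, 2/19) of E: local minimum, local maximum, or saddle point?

local minimum

The Hessian of E is constant: H = [[10, -2], [-2, 8]].
det(H) = 10·8 − (-2)² = 76.
det(H) > 0 and tr(H) = 18 > 0, so H is positive definite and the point is a local minimum.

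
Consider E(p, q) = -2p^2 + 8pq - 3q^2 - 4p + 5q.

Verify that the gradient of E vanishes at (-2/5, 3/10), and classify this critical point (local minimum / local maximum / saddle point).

saddle point

∇E = (-4p + 8q - 4, 8p - 6q + 5); substituting (-2/5, 3/10) gives ∇E = (0, 0), so (-2/5, 3/10) is indeed a critical point.
The Hessian of E is constant: H = [[-4, 8], [8, -6]].
det(H) = (-4)·(-6) − 8² = -40.
Since det(H) < 0, H is indefinite and the critical point is a saddle point.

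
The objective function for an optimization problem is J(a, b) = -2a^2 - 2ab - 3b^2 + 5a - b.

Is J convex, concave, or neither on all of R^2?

J is quadratic, so its Hessian is the constant matrix H = [[-4, -2], [-2, -6]].
det(H) = 20, tr(H) = -10.
det(H) > 0 and tr(H) < 0, so H is negative definite everywhere: concave.

concave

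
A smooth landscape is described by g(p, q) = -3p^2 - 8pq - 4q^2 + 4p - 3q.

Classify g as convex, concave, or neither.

g is quadratic, so its Hessian is the constant matrix H = [[-6, -8], [-8, -8]].
det(H) = -16, tr(H) = -14.
det(H) < 0, so H is indefinite: neither convex nor concave.

neither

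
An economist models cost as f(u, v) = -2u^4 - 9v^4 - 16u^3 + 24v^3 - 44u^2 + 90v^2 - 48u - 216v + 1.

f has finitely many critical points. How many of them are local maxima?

f separates as a function of u plus a function of v, so ∇f=0 decouples.
∂f/∂u = -8(u + 1)(u + 2)(u + 3) = 0 at u ∈ {-3, -2, -1}; ∂f/∂v = -36(v - 3)(v - 1)(v + 2) = 0 at v ∈ {-2, 1, 3}.
The Hessian is diagonal: diag(f_uu, f_vv). Second derivatives: f_uu(-3)=-16, f_uu(-2)=8, f_uu(-1)=-16; f_vv(-2)=-540, f_vv(1)=216, f_vv(3)=-360.
Local maxima occur where both diagonal entries negative: (-3, -2), (-3, 3), (-1, -2), (-1, 3). Count: 4.

4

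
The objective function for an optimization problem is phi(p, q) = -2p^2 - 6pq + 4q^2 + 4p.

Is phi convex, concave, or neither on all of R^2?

neither

phi is quadratic, so its Hessian is the constant matrix H = [[-4, -6], [-6, 8]].
det(H) = -68, tr(H) = 4.
det(H) < 0, so H is indefinite: neither convex nor concave.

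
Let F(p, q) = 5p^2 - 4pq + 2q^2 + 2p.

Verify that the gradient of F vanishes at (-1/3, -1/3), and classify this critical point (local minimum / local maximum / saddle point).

local minimum

∇F = (10p - 4q + 2, -4p + 4q); substituting (-1/3, -1/3) gives ∇F = (0, 0), so (-1/3, -1/3) is indeed a critical point.
The Hessian of F is constant: H = [[10, -4], [-4, 4]].
det(H) = 10·4 − (-4)² = 24.
det(H) > 0 and tr(H) = 14 > 0, so H is positive definite and the point is a local minimum.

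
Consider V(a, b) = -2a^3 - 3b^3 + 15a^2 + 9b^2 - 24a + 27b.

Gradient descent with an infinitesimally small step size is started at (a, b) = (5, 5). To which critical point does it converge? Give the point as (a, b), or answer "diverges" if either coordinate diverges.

diverges

V is separable, so gradient descent decouples: a follows -∂V/∂a, b follows -∂V/∂b.
∂V/∂a = -6(a - 4)(a - 1); at a=5 this is -24, so a increases.
∂V/∂b = -9(b - 3)(b + 1); at b=5 this is -108, so b increases.
The a-coordinate has no critical point in that direction and runs off to infinity.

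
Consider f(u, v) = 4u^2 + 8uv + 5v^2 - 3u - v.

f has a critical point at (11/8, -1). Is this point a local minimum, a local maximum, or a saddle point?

The Hessian of f is constant: H = [[8, 8], [8, 10]].
det(H) = 8·10 − 8² = 16.
det(H) > 0 and tr(H) = 18 > 0, so H is positive definite and the point is a local minimum.

local minimum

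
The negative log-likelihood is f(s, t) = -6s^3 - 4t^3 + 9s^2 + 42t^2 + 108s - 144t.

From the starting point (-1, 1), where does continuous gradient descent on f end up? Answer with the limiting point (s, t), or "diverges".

f is separable, so gradient descent decouples: s follows -∂f/∂s, t follows -∂f/∂t.
∂f/∂s = -18(s - 3)(s + 2); at s=-1 this is 72, so s decreases.
∂f/∂t = -12(t - 4)(t - 3); at t=1 this is -72, so t increases.
s converges to its nearest critical value -2 (a local min of the s-part); t converges to 3. The iterate converges to (-2, 3).

(-2, 3)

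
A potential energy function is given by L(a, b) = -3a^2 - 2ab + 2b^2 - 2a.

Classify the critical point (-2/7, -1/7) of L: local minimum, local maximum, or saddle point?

saddle point

The Hessian of L is constant: H = [[-6, -2], [-2, 4]].
det(H) = (-6)·4 − (-2)² = -28.
Since det(H) < 0, H is indefinite and the critical point is a saddle point.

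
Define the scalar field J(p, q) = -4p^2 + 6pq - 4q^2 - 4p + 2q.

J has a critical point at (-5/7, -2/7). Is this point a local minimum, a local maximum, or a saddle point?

local maximum

The Hessian of J is constant: H = [[-8, 6], [6, -8]].
det(H) = (-8)·(-8) − 6² = 28.
det(H) > 0 and tr(H) = -16 < 0, so H is negative definite and the point is a local maximum.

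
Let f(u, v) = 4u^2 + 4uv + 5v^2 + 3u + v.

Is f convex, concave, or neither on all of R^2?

f is quadratic, so its Hessian is the constant matrix H = [[8, 4], [4, 10]].
det(H) = 64, tr(H) = 18.
det(H) > 0 and tr(H) > 0, so H is positive definite everywhere: convex.

convex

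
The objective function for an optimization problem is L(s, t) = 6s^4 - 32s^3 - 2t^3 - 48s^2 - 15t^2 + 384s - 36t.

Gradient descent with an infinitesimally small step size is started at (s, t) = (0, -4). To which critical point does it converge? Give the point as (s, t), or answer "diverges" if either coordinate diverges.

L is separable, so gradient descent decouples: s follows -∂L/∂s, t follows -∂L/∂t.
∂L/∂s = 24(s - 4)(s - 2)(s + 2); at s=0 this is 384, so s decreases.
∂L/∂t = -6(t + 2)(t + 3); at t=-4 this is -12, so t increases.
s converges to its nearest critical value -2 (a local min of the s-part); t converges to -3. The iterate converges to (-2, -3).

(-2, -3)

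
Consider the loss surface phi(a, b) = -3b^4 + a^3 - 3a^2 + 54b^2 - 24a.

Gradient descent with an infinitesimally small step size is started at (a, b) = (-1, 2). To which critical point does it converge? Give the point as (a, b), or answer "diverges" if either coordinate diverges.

phi is separable, so gradient descent decouples: a follows -∂phi/∂a, b follows -∂phi/∂b.
∂phi/∂a = 3(a - 4)(a + 2); at a=-1 this is -15, so a increases.
∂phi/∂b = -12b(b - 3)(b + 3); at b=2 this is 120, so b decreases.
a converges to its nearest critical value 4 (a local min of the a-part); b converges to 0. The iterate converges to (4, 0).

(4, 0)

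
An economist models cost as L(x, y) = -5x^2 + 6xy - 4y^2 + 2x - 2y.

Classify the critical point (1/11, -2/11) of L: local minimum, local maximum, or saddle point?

The Hessian of L is constant: H = [[-10, 6], [6, -8]].
det(H) = (-10)·(-8) − 6² = 44.
det(H) > 0 and tr(H) = -18 < 0, so H is negative definite and the point is a local maximum.

local maximum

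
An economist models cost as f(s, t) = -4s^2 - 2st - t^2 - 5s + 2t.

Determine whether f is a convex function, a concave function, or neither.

f is quadratic, so its Hessian is the constant matrix H = [[-8, -2], [-2, -2]].
det(H) = 12, tr(H) = -10.
det(H) > 0 and tr(H) < 0, so H is negative definite everywhere: concave.

concave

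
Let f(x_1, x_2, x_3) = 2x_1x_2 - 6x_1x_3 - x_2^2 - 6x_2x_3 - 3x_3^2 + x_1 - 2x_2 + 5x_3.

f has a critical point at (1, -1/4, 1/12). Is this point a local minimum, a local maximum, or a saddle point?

saddle point

The Hessian is constant: H = [[0, 2, -6], [2, -2, -6], [-6, -6, -6]].
Leading principal minors: Δ₁ = 0, Δ₂ = -4, Δ₃ = 240.
The minors fit neither the all-positive nor the alternating-sign pattern, so H is indefinite: a saddle point.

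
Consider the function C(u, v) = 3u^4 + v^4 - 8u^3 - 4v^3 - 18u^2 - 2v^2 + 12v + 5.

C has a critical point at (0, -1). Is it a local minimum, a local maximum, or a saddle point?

The mixed partial ∂²C/∂u∂v is 0, so the Hessian at any point is diag(C_uu, C_vv) = diag(12(3u^2 - 4u - 3), 4(3v^2 - 6v - 1)).
At (0, -1): H = diag(-36, 32).
The eigenvalues have opposite signs, so H is indefinite: a saddle point.

saddle point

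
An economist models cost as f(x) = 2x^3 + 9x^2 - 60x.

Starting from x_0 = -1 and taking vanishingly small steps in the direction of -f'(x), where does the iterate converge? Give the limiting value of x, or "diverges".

2

f'(x) = 6(x - 2)(x + 5), so f'(-1) = -72.
Gradient descent moves in the -f' direction, i.e. x is increasing.
The nearest critical point in that direction is x = 2, where f'' = 42 > 0 (a local minimum). The iterate converges there.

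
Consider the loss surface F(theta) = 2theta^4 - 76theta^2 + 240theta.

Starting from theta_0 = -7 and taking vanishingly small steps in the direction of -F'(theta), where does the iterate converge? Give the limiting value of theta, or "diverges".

F'(theta) = 8(theta - 3)(theta - 2)(theta + 5), so F'(-7) = -1440.
Gradient descent moves in the -F' direction, i.e. theta is increasing.
The nearest critical point in that direction is theta = -5, where F'' = 448 > 0 (a local minimum). The iterate converges there.

-5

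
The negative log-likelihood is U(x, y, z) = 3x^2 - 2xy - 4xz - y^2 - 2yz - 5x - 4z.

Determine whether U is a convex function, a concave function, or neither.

U is quadratic, so its Hessian is the constant matrix H = [[6, -2, -4], [-2, -2, -2], [-4, -2, 0]].
Leading principal minors: 6, -16, -24.
Neither pattern holds ⇒ H is indefinite ⇒ neither convex nor concave.

neither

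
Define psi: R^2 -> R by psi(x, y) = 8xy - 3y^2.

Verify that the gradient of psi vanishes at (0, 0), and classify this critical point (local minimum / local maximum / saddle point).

∇psi = (8y, 8x - 6y); substituting (0, 0) gives ∇psi = (0, 0), so (0, 0) is indeed a critical point.
The Hessian of psi is constant: H = [[0, 8], [8, -6]].
det(H) = 0·(-6) − 8² = -64.
Since det(H) < 0, H is indefinite and the critical point is a saddle point.

saddle point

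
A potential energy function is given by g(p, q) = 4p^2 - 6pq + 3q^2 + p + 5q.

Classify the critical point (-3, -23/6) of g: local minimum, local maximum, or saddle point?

The Hessian of g is constant: H = [[8, -6], [-6, 6]].
det(H) = 8·6 − (-6)² = 12.
det(H) > 0 and tr(H) = 14 > 0, so H is positive definite and the point is a local minimum.

local minimum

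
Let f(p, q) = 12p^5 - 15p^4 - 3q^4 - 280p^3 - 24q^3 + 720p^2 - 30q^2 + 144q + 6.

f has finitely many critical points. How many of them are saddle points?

6

f separates as a function of p plus a function of q, so ∇f=0 decouples.
∂f/∂p = 60p(p - 3)(p - 2)(p + 4) = 0 at p ∈ {-4, 0, 2, 3}; ∂f/∂q = -12(q - 1)(q + 3)(q + 4) = 0 at q ∈ {-4, -3, 1}.
The Hessian is diagonal: diag(f_pp, f_qq). Second derivatives: f_pp(-4)=-10080, f_pp(0)=1440, f_pp(2)=-720, f_pp(3)=1260; f_qq(-4)=-60, f_qq(-3)=48, f_qq(1)=-240.
Saddle points occur where the two diagonal entries have opposite signs: (-4, -3), (0, -4), (0, 1), (2, -3), (3, -4), (3, 1). Count: 6.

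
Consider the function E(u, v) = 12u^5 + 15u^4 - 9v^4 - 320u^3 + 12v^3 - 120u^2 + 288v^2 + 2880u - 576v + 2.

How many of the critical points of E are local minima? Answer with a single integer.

E separates as a function of u plus a function of v, so ∇E=0 decouples.
∂E/∂u = 60(u - 3)(u - 2)(u + 2)(u + 4) = 0 at u ∈ {-4, -2, 2, 3}; ∂E/∂v = -36(v - 4)(v - 1)(v + 4) = 0 at v ∈ {-4, 1, 4}.
The Hessian is diagonal: diag(E_uu, E_vv). Second derivatives: E_uu(-4)=-5040, E_uu(-2)=2400, E_uu(2)=-1440, E_uu(3)=2100; E_vv(-4)=-1440, E_vv(1)=540, E_vv(4)=-864.
Local minima occur where both diagonal entries positive: (-2, 1), (3, 1). Count: 2.

2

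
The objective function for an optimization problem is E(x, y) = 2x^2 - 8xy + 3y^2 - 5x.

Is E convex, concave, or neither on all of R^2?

neither

E is quadratic, so its Hessian is the constant matrix H = [[4, -8], [-8, 6]].
det(H) = -40, tr(H) = 10.
det(H) < 0, so H is indefinite: neither convex nor concave.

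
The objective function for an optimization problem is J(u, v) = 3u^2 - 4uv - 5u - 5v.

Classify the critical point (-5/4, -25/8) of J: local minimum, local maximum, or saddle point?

The Hessian of J is constant: H = [[6, -4], [-4, 0]].
det(H) = 6·0 − (-4)² = -16.
Since det(H) < 0, H is indefinite and the critical point is a saddle point.

saddle point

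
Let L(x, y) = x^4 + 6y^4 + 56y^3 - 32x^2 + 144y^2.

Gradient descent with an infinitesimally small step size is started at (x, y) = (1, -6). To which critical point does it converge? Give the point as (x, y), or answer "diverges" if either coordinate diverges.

L is separable, so gradient descent decouples: x follows -∂L/∂x, y follows -∂L/∂y.
∂L/∂x = 4x(x - 4)(x + 4); at x=1 this is -60, so x increases.
∂L/∂y = 24y(y + 3)(y + 4); at y=-6 this is -864, so y increases.
x converges to its nearest critical value 4 (a local min of the x-part); y converges to -4. The iterate converges to (4, -4).

(4, -4)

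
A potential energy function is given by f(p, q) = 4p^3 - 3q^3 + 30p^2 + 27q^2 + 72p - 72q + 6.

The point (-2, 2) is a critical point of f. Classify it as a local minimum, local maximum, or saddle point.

local minimum

The mixed partial ∂²f/∂p∂q is 0, so the Hessian at any point is diag(f_pp, f_qq) = diag(12(2p + 5), 18(-q + 3)).
At (-2, 2): H = diag(12, 18).
Both eigenvalues are positive, so H is positive definite: a local minimum.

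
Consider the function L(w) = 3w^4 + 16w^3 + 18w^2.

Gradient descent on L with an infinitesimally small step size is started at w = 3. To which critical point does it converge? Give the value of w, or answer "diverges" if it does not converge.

L'(w) = 12w(w + 1)(w + 3), so L'(3) = 864.
Gradient descent moves in the -L' direction, i.e. w is decreasing.
The nearest critical point in that direction is w = 0, where L'' = 36 > 0 (a local minimum). The iterate converges there.

0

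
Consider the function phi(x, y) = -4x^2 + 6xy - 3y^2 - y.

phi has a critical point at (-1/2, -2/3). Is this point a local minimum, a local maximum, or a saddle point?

The Hessian of phi is constant: H = [[-8, 6], [6, -6]].
det(H) = (-8)·(-6) − 6² = 12.
det(H) > 0 and tr(H) = -14 < 0, so H is negative definite and the point is a local maximum.

local maximum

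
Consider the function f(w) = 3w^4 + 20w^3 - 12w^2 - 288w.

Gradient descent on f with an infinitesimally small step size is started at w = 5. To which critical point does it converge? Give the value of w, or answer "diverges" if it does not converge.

2

f'(w) = 12(w - 2)(w + 3)(w + 4), so f'(5) = 2592.
Gradient descent moves in the -f' direction, i.e. w is decreasing.
The nearest critical point in that direction is w = 2, where f'' = 360 > 0 (a local minimum). The iterate converges there.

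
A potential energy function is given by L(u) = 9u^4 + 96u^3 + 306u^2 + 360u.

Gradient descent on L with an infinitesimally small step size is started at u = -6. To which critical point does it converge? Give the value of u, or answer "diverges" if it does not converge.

-5

L'(u) = 36(u + 1)(u + 2)(u + 5), so L'(-6) = -720.
Gradient descent moves in the -L' direction, i.e. u is increasing.
The nearest critical point in that direction is u = -5, where L'' = 432 > 0 (a local minimum). The iterate converges there.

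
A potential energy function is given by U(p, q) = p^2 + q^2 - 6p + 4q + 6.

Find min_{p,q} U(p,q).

U(p,q) separates as A(p) + B(q) + 6, so its minimum is min A + min B + 6.
A'(p) = 2p - 6 vanishes at p ∈ {3}; B'(q) = 2q + 4 vanishes at q ∈ {-2}.
Local minima of A (where A''>0): A(3)=-9. Local minima of B: B(-2)=-4.
So the global minimum of U is A(3) + B(-2) + 6 = -9 − 4 + 6 = -7, attained at (3, -2).

-7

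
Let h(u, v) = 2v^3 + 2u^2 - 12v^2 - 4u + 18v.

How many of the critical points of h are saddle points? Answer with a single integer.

1

h separates as a function of u plus a function of v, so ∇h=0 decouples.
∂h/∂u = 4(u - 1) = 0 at u ∈ {1}; ∂h/∂v = 6(v - 3)(v - 1) = 0 at v ∈ {1, 3}.
The Hessian is diagonal: diag(h_uu, h_vv). Second derivatives: h_uu(1)=4; h_vv(1)=-12, h_vv(3)=12.
Saddle points occur where the two diagonal entries have opposite signs: (1, 1). Count: 1.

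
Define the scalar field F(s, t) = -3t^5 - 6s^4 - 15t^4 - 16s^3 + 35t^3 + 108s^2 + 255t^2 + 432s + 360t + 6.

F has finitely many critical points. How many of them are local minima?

F separates as a function of s plus a function of t, so ∇F=0 decouples.
∂F/∂s = -24(s - 3)(s + 2)(s + 3) = 0 at s ∈ {-3, -2, 3}; ∂F/∂t = -15(t - 3)(t + 1)(t + 2)(t + 4) = 0 at t ∈ {-4, -2, -1, 3}.
The Hessian is diagonal: diag(F_ss, F_tt). Second derivatives: F_ss(-3)=-144, F_ss(-2)=120, F_ss(3)=-720; F_tt(-4)=630, F_tt(-2)=-150, F_tt(-1)=180, F_tt(3)=-2100.
Local minima occur where both diagonal entries positive: (-2, -4), (-2, -1). Count: 2.

2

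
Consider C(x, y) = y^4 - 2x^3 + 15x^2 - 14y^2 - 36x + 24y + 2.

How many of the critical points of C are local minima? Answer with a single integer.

C separates as a function of x plus a function of y, so ∇C=0 decouples.
∂C/∂x = -6(x - 3)(x - 2) = 0 at x ∈ {2, 3}; ∂C/∂y = 4(y - 2)(y - 1)(y + 3) = 0 at y ∈ {-3, 1, 2}.
The Hessian is diagonal: diag(C_xx, C_yy). Second derivatives: C_xx(2)=6, C_xx(3)=-6; C_yy(-3)=80, C_yy(1)=-16, C_yy(2)=20.
Local minima occur where both diagonal entries positive: (2, -3), (2, 2). Count: 2.

2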